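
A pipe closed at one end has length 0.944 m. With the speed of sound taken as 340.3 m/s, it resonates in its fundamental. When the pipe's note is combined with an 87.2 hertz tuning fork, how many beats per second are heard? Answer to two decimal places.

Closed pipe (odd harmonics): f_n = n·v/(4L) = 1·340.3/(4·0.944) = 90.1218 Hz.
f_beat = |90.1218 − 87.2| = 2.92 Hz.

2.92 Hz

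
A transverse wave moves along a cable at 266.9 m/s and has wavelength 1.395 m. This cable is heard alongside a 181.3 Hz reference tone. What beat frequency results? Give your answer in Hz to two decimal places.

Source frequency f = v/λ = 266.9/1.395 = 191.3262 Hz.
f_beat = |191.3262 − 181.3| = 10.03 Hz.

10.03 Hz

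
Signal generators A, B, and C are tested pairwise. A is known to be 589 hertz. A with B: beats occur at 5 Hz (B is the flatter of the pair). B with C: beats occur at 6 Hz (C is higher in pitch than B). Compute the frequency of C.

590 Hz

B is below A, so f_B = 589 − 5 = 584 Hz.
C is above B, so f_C = 584 + 6 = 590 Hz.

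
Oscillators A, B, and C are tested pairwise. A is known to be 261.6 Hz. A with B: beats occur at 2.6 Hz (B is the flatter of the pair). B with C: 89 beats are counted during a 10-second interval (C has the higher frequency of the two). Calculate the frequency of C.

B is below A, so f_B = 261.6 − 2.6 = 259 Hz.
B–C: Beat frequency = 89/10 = 8.9 Hz.
C is above B, so f_C = 259 + 8.9 = 267.9 Hz.

267.9 Hz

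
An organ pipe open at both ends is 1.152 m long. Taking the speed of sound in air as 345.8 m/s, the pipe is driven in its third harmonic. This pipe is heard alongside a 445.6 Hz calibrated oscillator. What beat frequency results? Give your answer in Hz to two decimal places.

Open pipe: f_n = n·v/(2L) = 3·345.8/(2·1.152) = 450.2604 Hz.
f_beat = |450.2604 − 445.6| = 4.66 Hz.

4.66 Hz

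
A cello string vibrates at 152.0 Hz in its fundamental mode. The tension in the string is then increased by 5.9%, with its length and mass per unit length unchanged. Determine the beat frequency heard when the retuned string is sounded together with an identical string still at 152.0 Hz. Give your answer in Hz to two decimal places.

4.42 Hz

For a string, f ∝ √T, so the new frequency is 152.0·√1.059 = 156.4197 Hz.
f_beat = |156.4197 − 152.0| = 4.42 Hz.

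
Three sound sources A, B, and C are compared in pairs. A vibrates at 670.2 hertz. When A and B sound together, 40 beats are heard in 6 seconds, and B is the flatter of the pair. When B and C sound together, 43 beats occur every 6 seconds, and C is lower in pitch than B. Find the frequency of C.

656.3667 Hz

A–B: Beat frequency = 40/6 = 6.6667 Hz.
B is below A, so f_B = 670.2 − 6.6667 = 663.5333 Hz.
B–C: Beat frequency = 43/6 = 7.1667 Hz.
C is below B, so f_C = 663.5333 − 7.1667 = 656.3667 Hz.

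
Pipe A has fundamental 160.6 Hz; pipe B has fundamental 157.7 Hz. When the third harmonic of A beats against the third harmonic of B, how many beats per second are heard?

8.7 Hz

Third harmonic of the first: 3·160.6 = 481.8 Hz.
Third harmonic of the second: 3·157.7 = 473.1 Hz.
f_beat = |481.8 − 473.1| = 8.7 Hz.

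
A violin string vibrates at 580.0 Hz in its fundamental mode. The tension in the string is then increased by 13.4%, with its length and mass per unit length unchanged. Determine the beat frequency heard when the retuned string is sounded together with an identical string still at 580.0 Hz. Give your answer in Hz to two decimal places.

37.64 Hz

For a string, f ∝ √T, so the new frequency is 580.0·√1.134 = 617.6387 Hz.
f_beat = |617.6387 − 580.0| = 37.64 Hz.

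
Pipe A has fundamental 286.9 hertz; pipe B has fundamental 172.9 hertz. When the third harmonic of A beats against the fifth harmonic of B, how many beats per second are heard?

3.8 Hz

Third harmonic of the first: 3·286.9 = 860.7 Hz.
Fifth harmonic of the second: 5·172.9 = 864.5 Hz.
f_beat = |860.7 − 864.5| = 3.8 Hz.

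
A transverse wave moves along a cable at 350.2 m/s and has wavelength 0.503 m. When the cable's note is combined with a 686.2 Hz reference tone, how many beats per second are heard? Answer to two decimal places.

10.02 Hz

Source frequency f = v/λ = 350.2/0.503 = 696.2227 Hz.
f_beat = |696.2227 − 686.2| = 10.02 Hz.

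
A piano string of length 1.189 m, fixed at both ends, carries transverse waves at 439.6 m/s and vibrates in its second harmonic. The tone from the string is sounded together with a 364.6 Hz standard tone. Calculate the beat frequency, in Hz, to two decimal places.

5.12 Hz

For a string fixed at both ends, f_n = n·v/(2L) = 2·439.6/(2·1.189) = 369.7225 Hz.
f_beat = |369.7225 − 364.6| = 5.12 Hz.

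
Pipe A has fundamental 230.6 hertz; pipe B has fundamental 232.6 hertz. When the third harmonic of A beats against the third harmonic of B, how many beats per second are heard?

Third harmonic of the first: 3·230.6 = 691.8 Hz.
Third harmonic of the second: 3·232.6 = 697.8 Hz.
f_beat = |691.8 − 697.8| = 6.0 Hz.

6.0 Hz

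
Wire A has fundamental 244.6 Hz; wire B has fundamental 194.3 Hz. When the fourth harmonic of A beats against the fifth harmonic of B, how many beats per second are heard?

6.9 Hz

Fourth harmonic of the first: 4·244.6 = 978.4 Hz.
Fifth harmonic of the second: 5·194.3 = 971.5 Hz.
f_beat = |978.4 − 971.5| = 6.9 Hz.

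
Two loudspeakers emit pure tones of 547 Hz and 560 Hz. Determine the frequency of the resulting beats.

f_beat = |f₁ − f₂|.
|547 − 560| = 13 Hz.

13 Hz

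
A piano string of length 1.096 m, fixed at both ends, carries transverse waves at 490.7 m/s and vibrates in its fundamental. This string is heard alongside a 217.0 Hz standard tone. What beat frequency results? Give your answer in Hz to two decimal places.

For a string fixed at both ends, f_n = n·v/(2L) = 1·490.7/(2·1.096) = 223.8595 Hz.
f_beat = |223.8595 − 217.0| = 6.86 Hz.

6.86 Hz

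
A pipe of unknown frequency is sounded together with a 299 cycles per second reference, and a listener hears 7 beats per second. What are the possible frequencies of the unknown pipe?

292 Hz or 306 Hz

|f − 299| = 7, so f = 299 ± 7.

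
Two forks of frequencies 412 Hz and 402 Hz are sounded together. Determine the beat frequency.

Beats arise from superposition of two nearby frequencies; the beat rate is |f₁ − f₂|.
|412 − 402| = 10 Hz.

10 Hz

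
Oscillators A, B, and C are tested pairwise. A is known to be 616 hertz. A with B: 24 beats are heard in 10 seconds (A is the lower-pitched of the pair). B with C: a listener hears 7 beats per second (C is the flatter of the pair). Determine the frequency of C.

A–B: Beat frequency = 24/10 = 2.4 Hz.
B is above A, so f_B = 616 + 2.4 = 618.4 Hz.
C is below B, so f_C = 618.4 − 7 = 611.4 Hz.

611.4 Hz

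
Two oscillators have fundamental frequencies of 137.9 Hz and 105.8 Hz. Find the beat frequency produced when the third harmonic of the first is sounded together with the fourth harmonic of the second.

Third harmonic of the first: 3·137.9 = 413.7 Hz.
Fourth harmonic of the second: 4·105.8 = 423.2 Hz.
f_beat = |413.7 − 423.2| = 9.5 Hz.

9.5 Hz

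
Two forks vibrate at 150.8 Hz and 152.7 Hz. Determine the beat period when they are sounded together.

f_beat = |150.8 − 152.7| = 1.9 Hz.
Beat period T = 1 / f_beat = 1 / 1.9 s.

0.526 s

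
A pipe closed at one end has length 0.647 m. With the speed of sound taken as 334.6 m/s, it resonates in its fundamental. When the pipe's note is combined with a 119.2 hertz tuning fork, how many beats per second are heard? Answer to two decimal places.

10.09 Hz

Closed pipe (odd harmonics): f_n = n·v/(4L) = 1·334.6/(4·0.647) = 129.2890 Hz.
f_beat = |129.2890 − 119.2| = 10.09 Hz.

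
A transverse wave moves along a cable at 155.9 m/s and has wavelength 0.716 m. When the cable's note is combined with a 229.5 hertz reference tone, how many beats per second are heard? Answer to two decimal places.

Source frequency f = v/λ = 155.9/0.716 = 217.7374 Hz.
f_beat = |217.7374 − 229.5| = 11.76 Hz.

11.76 Hz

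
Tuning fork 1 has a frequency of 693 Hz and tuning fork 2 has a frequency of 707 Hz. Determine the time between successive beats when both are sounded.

f_beat = |693 − 707| = 14 Hz.
Beat period T = 1 / f_beat = 1 / 14 s.

0.071 s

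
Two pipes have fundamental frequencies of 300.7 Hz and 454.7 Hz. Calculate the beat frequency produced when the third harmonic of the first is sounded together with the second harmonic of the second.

Third harmonic of the first: 3·300.7 = 902.1 Hz.
Second harmonic of the second: 2·454.7 = 909.4 Hz.
f_beat = |902.1 − 909.4| = 7.3 Hz.

7.3 Hz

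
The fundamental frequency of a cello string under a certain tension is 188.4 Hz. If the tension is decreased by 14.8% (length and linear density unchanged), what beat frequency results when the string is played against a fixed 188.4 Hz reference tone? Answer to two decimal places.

For a string, f ∝ √T, so the new frequency is 188.4·√0.852 = 173.9004 Hz.
f_beat = |173.9004 − 188.4| = 14.50 Hz.

14.50 Hz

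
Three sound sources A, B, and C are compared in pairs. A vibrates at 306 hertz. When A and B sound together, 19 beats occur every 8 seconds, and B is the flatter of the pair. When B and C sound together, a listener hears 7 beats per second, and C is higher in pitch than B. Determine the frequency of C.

A–B: Beat frequency = 19/8 = 2.375 Hz.
B is below A, so f_B = 306 − 2.375 = 303.625 Hz.
C is above B, so f_C = 303.625 + 7 = 310.625 Hz.

310.625 Hz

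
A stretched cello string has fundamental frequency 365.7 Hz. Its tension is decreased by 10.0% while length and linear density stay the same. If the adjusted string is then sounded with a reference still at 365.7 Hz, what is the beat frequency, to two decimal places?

18.77 Hz

For a string, f ∝ √T, so the new frequency is 365.7·√0.900 = 346.9335 Hz.
f_beat = |346.9335 − 365.7| = 18.77 Hz.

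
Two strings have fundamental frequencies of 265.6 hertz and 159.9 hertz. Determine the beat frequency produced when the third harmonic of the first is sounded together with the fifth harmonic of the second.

2.7 Hz

Third harmonic of the first: 3·265.6 = 796.8 Hz.
Fifth harmonic of the second: 5·159.9 = 799.5 Hz.
f_beat = |796.8 − 799.5| = 2.7 Hz.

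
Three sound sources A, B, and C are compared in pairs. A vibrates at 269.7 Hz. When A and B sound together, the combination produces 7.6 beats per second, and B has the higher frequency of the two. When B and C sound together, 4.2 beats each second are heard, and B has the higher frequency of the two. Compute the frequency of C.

273.1 Hz

B is above A, so f_B = 269.7 + 7.6 = 277.3 Hz.
C is below B, so f_C = 277.3 − 4.2 = 273.1 Hz.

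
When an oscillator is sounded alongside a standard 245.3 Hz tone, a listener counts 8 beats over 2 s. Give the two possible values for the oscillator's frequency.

241.3 Hz or 249.3 Hz

Beat frequency = 8/2 = 4 Hz.
|f − 245.3| = 4, so f = 245.3 ± 4.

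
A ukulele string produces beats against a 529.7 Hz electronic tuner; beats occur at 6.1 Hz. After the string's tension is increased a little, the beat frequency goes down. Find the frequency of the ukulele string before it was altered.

523.6 Hz

|f − 529.7| = 6.1, so the ukulele string was at either 523.6 Hz or 535.8 Hz.
Higher tension means higher frequency; the adjustment raises the ukulele string's frequency.
The beat rate fell, so the adjustment moved the ukulele string toward 529.7 Hz — it must have started below the reference.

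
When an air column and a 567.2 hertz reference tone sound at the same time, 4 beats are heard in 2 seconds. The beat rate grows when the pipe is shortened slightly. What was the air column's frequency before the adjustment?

569.2 Hz

Beat frequency = 4/2 = 2 Hz.
|f − 567.2| = 2, so the air column was at either 565.2 Hz or 569.2 Hz.
A shorter pipe has a higher fundamental; the adjustment raises the air column's frequency.
The beat rate rose, so the adjustment moved the air column further from 567.2 Hz — it was already above the reference.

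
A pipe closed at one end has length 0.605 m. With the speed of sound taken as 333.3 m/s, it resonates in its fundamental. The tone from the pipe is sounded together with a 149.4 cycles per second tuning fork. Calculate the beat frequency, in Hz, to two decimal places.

11.67 Hz

Closed pipe (odd harmonics): f_n = n·v/(4L) = 1·333.3/(4·0.605) = 137.7273 Hz.
f_beat = |137.7273 − 149.4| = 11.67 Hz.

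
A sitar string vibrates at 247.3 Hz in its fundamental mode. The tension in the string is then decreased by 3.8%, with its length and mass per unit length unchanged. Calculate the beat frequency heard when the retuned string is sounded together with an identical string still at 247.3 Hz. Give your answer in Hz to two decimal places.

4.74 Hz

For a string, f ∝ √T, so the new frequency is 247.3·√0.962 = 242.5558 Hz.
f_beat = |242.5558 − 247.3| = 4.74 Hz.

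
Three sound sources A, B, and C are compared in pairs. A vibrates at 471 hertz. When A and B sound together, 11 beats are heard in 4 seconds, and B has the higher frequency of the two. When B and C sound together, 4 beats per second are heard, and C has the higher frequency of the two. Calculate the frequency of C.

477.75 Hz

A–B: Beat frequency = 11/4 = 2.75 Hz.
B is above A, so f_B = 471 + 2.75 = 473.75 Hz.
C is above B, so f_C = 473.75 + 4 = 477.75 Hz.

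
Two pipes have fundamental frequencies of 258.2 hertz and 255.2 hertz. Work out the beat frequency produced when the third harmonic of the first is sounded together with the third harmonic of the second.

9.0 Hz

Third harmonic of the first: 3·258.2 = 774.6 Hz.
Third harmonic of the second: 3·255.2 = 765.6 Hz.
f_beat = |774.6 − 765.6| = 9.0 Hz.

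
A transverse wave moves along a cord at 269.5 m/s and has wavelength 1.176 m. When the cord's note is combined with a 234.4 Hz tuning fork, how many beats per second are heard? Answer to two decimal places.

Source frequency f = v/λ = 269.5/1.176 = 229.1667 Hz.
f_beat = |229.1667 − 234.4| = 5.23 Hz.

5.23 Hz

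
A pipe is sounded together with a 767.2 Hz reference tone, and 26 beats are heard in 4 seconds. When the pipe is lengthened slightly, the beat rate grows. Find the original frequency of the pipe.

760.7 Hz

Beat frequency = 26/4 = 6.5 Hz.
|f − 767.2| = 6.5, so the pipe was at either 760.7 Hz or 773.7 Hz.
A longer pipe has a lower fundamental; the adjustment lowers the pipe's frequency.
The beat rate rose, so the adjustment moved the pipe further from 767.2 Hz — it was already below the reference.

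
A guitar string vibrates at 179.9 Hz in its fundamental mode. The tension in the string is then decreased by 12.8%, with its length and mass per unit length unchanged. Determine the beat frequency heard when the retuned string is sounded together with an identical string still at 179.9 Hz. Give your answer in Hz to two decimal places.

For a string, f ∝ √T, so the new frequency is 179.9·√0.872 = 167.9923 Hz.
f_beat = |167.9923 − 179.9| = 11.91 Hz.

11.91 Hz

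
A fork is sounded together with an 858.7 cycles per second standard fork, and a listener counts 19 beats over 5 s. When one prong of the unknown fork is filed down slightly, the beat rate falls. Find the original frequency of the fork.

Beat frequency = 19/5 = 3.8 Hz.
|f − 858.7| = 3.8, so the fork was at either 854.9 Hz or 862.5 Hz.
Filing a prong removes mass and raises the fork's frequency; the adjustment raises the fork's frequency.
The beat rate fell, so the adjustment moved the fork toward 858.7 Hz — it must have started below the reference.

854.9 Hz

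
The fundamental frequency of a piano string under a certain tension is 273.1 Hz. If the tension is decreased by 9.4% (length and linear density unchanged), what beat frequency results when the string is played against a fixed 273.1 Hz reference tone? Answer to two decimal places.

For a string, f ∝ √T, so the new frequency is 273.1·√0.906 = 259.9476 Hz.
f_beat = |259.9476 − 273.1| = 13.15 Hz.

13.15 Hz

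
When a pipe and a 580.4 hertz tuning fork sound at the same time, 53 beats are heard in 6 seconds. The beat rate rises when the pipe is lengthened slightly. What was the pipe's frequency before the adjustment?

571.5667 Hz

Beat frequency = 53/6 = 8.8333 Hz.
|f − 580.4| = 8.8333, so the pipe was at either 571.5667 Hz or 589.2333 Hz.
A longer pipe has a lower fundamental; the adjustment lowers the pipe's frequency.
The beat rate rose, so the adjustment moved the pipe further from 580.4 Hz — it was already below the reference.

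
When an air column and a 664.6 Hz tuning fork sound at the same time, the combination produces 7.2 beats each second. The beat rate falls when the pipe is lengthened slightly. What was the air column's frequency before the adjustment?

671.8 Hz

|f − 664.6| = 7.2, so the air column was at either 657.4 Hz or 671.8 Hz.
A longer pipe has a lower fundamental; the adjustment lowers the air column's frequency.
The beat rate fell, so the adjustment moved the air column toward 664.6 Hz — it must have started above the reference.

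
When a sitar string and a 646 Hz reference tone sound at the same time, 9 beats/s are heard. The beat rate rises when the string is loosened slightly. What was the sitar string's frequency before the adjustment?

|f − 646| = 9, so the sitar string was at either 637 Hz or 655 Hz.
Reducing tension lowers a string's frequency; the adjustment lowers the sitar string's frequency.
The beat rate rose, so the adjustment moved the sitar string further from 646 Hz — it was already below the reference.

637 Hz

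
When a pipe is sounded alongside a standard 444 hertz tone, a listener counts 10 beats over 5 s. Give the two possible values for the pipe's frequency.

442 Hz or 446 Hz

Beat frequency = 10/5 = 2 Hz.
|f − 444| = 2, so f = 444 ± 2.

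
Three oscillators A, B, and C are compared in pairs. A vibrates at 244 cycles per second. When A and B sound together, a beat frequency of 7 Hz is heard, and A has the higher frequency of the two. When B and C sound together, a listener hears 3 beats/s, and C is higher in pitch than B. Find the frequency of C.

240 Hz

B is below A, so f_B = 244 − 7 = 237 Hz.
C is above B, so f_C = 237 + 3 = 240 Hz.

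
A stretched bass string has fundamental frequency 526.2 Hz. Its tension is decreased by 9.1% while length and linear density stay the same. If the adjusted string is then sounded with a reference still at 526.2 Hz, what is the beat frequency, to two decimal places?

24.51 Hz

For a string, f ∝ √T, so the new frequency is 526.2·√0.909 = 501.6869 Hz.
f_beat = |501.6869 − 526.2| = 24.51 Hz.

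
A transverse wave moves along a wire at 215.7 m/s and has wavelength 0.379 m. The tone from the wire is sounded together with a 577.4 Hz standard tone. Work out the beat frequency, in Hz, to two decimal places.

8.27 Hz

Source frequency f = v/λ = 215.7/0.379 = 569.1293 Hz.
f_beat = |569.1293 − 577.4| = 8.27 Hz.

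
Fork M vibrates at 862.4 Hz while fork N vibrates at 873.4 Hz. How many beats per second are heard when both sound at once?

11 Hz

f_beat = |f₁ − f₂|.
|862.4 − 873.4| = 11 Hz.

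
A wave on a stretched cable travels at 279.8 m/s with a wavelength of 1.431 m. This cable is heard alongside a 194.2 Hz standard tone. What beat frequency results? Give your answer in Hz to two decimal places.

1.33 Hz

Source frequency f = v/λ = 279.8/1.431 = 195.5276 Hz.
f_beat = |195.5276 − 194.2| = 1.33 Hz.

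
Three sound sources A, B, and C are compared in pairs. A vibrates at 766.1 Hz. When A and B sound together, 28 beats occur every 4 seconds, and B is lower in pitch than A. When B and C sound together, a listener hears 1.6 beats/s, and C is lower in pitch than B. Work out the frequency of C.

757.5 Hz

A–B: Beat frequency = 28/4 = 7 Hz.
B is below A, so f_B = 766.1 − 7 = 759.1 Hz.
C is below B, so f_C = 759.1 − 1.6 = 757.5 Hz.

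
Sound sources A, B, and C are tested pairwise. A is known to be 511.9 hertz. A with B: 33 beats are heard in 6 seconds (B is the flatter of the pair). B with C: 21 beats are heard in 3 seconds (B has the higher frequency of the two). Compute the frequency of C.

A–B: Beat frequency = 33/6 = 5.5 Hz.
B is below A, so f_B = 511.9 − 5.5 = 506.4 Hz.
B–C: Beat frequency = 21/3 = 7 Hz.
C is below B, so f_C = 506.4 − 7 = 499.4 Hz.

499.4 Hz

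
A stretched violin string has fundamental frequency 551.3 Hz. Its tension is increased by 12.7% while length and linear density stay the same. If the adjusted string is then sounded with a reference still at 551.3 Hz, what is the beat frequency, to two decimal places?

For a string, f ∝ √T, so the new frequency is 551.3·√1.127 = 585.2615 Hz.
f_beat = |585.2615 − 551.3| = 33.96 Hz.

33.96 Hz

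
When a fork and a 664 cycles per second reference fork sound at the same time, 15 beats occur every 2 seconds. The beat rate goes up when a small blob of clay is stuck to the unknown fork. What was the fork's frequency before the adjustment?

Beat frequency = 15/2 = 7.5 Hz.
|f − 664| = 7.5, so the fork was at either 656.5 Hz or 671.5 Hz.
Adding mass to a fork lowers its frequency; the adjustment lowers the fork's frequency.
The beat rate rose, so the adjustment moved the fork further from 664 Hz — it was already below the reference.

656.5 Hz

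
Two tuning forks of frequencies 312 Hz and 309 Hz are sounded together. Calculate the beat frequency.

The beat frequency equals the magnitude of the frequency difference.
|312 − 309| = 3 Hz.

3 Hz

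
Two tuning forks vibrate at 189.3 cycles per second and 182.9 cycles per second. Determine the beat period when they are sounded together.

f_beat = |189.3 − 182.9| = 6.4 Hz.
Beat period T = 1 / f_beat = 1 / 6.4 s.

0.156 s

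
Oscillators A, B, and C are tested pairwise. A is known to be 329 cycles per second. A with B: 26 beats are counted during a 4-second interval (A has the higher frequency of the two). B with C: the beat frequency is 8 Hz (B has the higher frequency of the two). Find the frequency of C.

A–B: Beat frequency = 26/4 = 6.5 Hz.
B is below A, so f_B = 329 − 6.5 = 322.5 Hz.
C is below B, so f_C = 322.5 − 8 = 314.5 Hz.

314.5 Hz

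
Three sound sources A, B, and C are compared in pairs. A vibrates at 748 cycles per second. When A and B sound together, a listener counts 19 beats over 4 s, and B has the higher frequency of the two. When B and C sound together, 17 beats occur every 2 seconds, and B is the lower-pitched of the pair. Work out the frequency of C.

A–B: Beat frequency = 19/4 = 4.75 Hz.
B is above A, so f_B = 748 + 4.75 = 752.75 Hz.
B–C: Beat frequency = 17/2 = 8.5 Hz.
C is above B, so f_C = 752.75 + 8.5 = 761.25 Hz.

761.25 Hz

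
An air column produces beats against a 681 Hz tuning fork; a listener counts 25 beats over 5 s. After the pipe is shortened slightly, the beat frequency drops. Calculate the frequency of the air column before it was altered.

Beat frequency = 25/5 = 5 Hz.
|f − 681| = 5, so the air column was at either 676 Hz or 686 Hz.
A shorter pipe has a higher fundamental; the adjustment raises the air column's frequency.
The beat rate fell, so the adjustment moved the air column toward 681 Hz — it must have started below the reference.

676 Hz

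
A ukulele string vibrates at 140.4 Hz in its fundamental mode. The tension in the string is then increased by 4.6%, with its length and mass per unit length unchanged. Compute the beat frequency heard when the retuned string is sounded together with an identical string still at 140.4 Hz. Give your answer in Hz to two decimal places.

3.19 Hz

For a string, f ∝ √T, so the new frequency is 140.4·√1.046 = 143.5929 Hz.
f_beat = |143.5929 − 140.4| = 3.19 Hz.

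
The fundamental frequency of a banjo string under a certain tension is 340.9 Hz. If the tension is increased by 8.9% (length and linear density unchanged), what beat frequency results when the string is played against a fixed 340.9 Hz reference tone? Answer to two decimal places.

14.85 Hz

For a string, f ∝ √T, so the new frequency is 340.9·√1.089 = 355.7467 Hz.
f_beat = |355.7467 − 340.9| = 14.85 Hz.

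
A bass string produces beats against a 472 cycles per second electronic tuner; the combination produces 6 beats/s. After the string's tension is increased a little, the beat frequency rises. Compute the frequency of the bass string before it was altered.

478 Hz

|f − 472| = 6, so the bass string was at either 466 Hz or 478 Hz.
Higher tension means higher frequency; the adjustment raises the bass string's frequency.
The beat rate rose, so the adjustment moved the bass string further from 472 Hz — it was already above the reference.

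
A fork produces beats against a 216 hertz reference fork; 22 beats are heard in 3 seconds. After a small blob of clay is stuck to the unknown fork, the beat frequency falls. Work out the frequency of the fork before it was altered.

Beat frequency = 22/3 = 7.3333 Hz.
|f − 216| = 7.3333, so the fork was at either 208.6667 Hz or 223.3333 Hz.
Adding mass to a fork lowers its frequency; the adjustment lowers the fork's frequency.
The beat rate fell, so the adjustment moved the fork toward 216 Hz — it must have started above the reference.

223.3333 Hz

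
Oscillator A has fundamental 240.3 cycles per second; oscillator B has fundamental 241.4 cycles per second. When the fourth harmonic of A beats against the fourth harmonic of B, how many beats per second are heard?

4.4 Hz

Fourth harmonic of the first: 4·240.3 = 961.2 Hz.
Fourth harmonic of the second: 4·241.4 = 965.6 Hz.
f_beat = |961.2 − 965.6| = 4.4 Hz.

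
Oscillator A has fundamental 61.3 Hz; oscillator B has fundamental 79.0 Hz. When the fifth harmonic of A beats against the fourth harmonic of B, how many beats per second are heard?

9.5 Hz

Fifth harmonic of the first: 5·61.3 = 306.5 Hz.
Fourth harmonic of the second: 4·79.0 = 316.0 Hz.
f_beat = |306.5 − 316.0| = 9.5 Hz.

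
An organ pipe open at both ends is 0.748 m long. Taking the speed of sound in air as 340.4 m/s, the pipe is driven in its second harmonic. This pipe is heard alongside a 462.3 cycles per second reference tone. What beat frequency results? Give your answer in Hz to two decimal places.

Open pipe: f_n = n·v/(2L) = 2·340.4/(2·0.748) = 455.0802 Hz.
f_beat = |455.0802 − 462.3| = 7.22 Hz.

7.22 Hz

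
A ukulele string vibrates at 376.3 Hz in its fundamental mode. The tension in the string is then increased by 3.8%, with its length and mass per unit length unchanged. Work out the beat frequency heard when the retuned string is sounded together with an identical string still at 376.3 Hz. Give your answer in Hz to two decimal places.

For a string, f ∝ √T, so the new frequency is 376.3·√1.038 = 383.3830 Hz.
f_beat = |383.3830 − 376.3| = 7.08 Hz.

7.08 Hz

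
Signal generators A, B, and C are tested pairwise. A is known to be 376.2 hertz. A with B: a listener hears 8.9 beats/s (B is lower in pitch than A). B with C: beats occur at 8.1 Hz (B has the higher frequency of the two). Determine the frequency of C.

B is below A, so f_B = 376.2 − 8.9 = 367.3 Hz.
C is below B, so f_C = 367.3 − 8.1 = 359.2 Hz.

359.2 Hz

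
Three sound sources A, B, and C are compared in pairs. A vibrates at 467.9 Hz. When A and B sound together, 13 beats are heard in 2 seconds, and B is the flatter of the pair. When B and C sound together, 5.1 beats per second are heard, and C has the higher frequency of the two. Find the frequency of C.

A–B: Beat frequency = 13/2 = 6.5 Hz.
B is below A, so f_B = 467.9 − 6.5 = 461.4 Hz.
C is above B, so f_C = 461.4 + 5.1 = 466.5 Hz.

466.5 Hz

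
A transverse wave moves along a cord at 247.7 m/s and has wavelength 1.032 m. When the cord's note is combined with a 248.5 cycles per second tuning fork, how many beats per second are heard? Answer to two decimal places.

8.48 Hz

Source frequency f = v/λ = 247.7/1.032 = 240.0194 Hz.
f_beat = |240.0194 − 248.5| = 8.48 Hz.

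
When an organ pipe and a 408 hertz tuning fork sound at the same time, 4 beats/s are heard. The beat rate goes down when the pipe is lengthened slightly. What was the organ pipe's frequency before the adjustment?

|f − 408| = 4, so the organ pipe was at either 404 Hz or 412 Hz.
A longer pipe has a lower fundamental; the adjustment lowers the organ pipe's frequency.
The beat rate fell, so the adjustment moved the organ pipe toward 408 Hz — it must have started above the reference.

412 Hz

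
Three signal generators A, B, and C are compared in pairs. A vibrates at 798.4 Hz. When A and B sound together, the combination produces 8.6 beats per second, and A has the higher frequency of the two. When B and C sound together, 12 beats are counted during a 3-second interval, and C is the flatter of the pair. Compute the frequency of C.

785.8 Hz

B is below A, so f_B = 798.4 − 8.6 = 789.8 Hz.
B–C: Beat frequency = 12/3 = 4 Hz.
C is below B, so f_C = 789.8 − 4 = 785.8 Hz.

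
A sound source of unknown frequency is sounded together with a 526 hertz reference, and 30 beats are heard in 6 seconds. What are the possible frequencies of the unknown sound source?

Beat frequency = 30/6 = 5 Hz.
|f − 526| = 5, so f = 526 ± 5.

521 Hz or 531 Hz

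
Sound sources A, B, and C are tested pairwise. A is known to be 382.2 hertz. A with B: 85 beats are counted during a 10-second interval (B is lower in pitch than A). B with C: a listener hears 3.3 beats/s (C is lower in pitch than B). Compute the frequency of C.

370.4 Hz

A–B: Beat frequency = 85/10 = 8.5 Hz.
B is below A, so f_B = 382.2 − 8.5 = 373.7 Hz.
C is below B, so f_C = 373.7 − 3.3 = 370.4 Hz.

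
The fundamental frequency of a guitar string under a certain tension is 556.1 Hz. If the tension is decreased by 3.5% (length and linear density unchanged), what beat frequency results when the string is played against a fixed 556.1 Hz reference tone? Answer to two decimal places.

For a string, f ∝ √T, so the new frequency is 556.1·√0.965 = 546.2816 Hz.
f_beat = |546.2816 − 556.1| = 9.82 Hz.

9.82 Hz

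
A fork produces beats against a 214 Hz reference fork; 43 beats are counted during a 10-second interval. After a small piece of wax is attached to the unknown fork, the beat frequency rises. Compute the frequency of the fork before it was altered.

Beat frequency = 43/10 = 4.3 Hz.
|f − 214| = 4.3, so the fork was at either 209.7 Hz or 218.3 Hz.
Loading a fork with wax lowers its frequency; the adjustment lowers the fork's frequency.
The beat rate rose, so the adjustment moved the fork further from 214 Hz — it was already below the reference.

209.7 Hz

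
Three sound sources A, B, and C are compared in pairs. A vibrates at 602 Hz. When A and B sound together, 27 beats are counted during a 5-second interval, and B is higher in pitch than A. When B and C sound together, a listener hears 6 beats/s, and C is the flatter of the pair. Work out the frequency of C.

601.4 Hz

A–B: Beat frequency = 27/5 = 5.4 Hz.
B is above A, so f_B = 602 + 5.4 = 607.4 Hz.
C is below B, so f_C = 607.4 − 6 = 601.4 Hz.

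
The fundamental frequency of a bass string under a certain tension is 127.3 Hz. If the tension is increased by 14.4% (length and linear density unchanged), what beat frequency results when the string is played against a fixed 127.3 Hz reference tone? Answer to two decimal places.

8.86 Hz

For a string, f ∝ √T, so the new frequency is 127.3·√1.144 = 136.1575 Hz.
f_beat = |136.1575 − 127.3| = 8.86 Hz.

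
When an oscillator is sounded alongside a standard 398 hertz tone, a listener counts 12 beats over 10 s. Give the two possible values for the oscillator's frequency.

396.8 Hz or 399.2 Hz

Beat frequency = 12/10 = 1.2 Hz.
|f − 398| = 1.2, so f = 398 ± 1.2.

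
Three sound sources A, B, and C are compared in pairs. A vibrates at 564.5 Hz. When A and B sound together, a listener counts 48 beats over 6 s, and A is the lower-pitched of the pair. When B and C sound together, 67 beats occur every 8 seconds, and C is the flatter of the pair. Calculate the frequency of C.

A–B: Beat frequency = 48/6 = 8 Hz.
B is above A, so f_B = 564.5 + 8 = 572.5 Hz.
B–C: Beat frequency = 67/8 = 8.375 Hz.
C is below B, so f_C = 572.5 − 8.375 = 564.125 Hz.

564.125 Hz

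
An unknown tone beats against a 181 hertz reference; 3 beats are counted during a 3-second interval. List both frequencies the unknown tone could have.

Beat frequency = 3/3 = 1 Hz.
|f − 181| = 1, so f = 181 ± 1.

180 Hz or 182 Hz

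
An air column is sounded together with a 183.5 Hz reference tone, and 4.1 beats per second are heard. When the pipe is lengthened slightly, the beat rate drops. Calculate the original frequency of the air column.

187.6 Hz

|f − 183.5| = 4.1, so the air column was at either 179.4 Hz or 187.6 Hz.
A longer pipe has a lower fundamental; the adjustment lowers the air column's frequency.
The beat rate fell, so the adjustment moved the air column toward 183.5 Hz — it must have started above the reference.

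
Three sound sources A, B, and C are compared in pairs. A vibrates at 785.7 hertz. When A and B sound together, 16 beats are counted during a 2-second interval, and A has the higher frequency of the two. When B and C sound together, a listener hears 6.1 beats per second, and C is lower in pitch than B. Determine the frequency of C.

A–B: Beat frequency = 16/2 = 8 Hz.
B is below A, so f_B = 785.7 − 8 = 777.7 Hz.
C is below B, so f_C = 777.7 − 6.1 = 771.6 Hz.

771.6 Hz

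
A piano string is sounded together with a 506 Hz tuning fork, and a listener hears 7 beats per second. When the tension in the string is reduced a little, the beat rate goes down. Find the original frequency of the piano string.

|f − 506| = 7, so the piano string was at either 499 Hz or 513 Hz.
Lower tension means lower frequency; the adjustment lowers the piano string's frequency.
The beat rate fell, so the adjustment moved the piano string toward 506 Hz — it must have started above the reference.

513 Hz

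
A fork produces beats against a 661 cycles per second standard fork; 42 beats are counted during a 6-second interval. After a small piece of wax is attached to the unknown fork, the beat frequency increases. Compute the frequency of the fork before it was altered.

Beat frequency = 42/6 = 7 Hz.
|f − 661| = 7, so the fork was at either 654 Hz or 668 Hz.
Loading a fork with wax lowers its frequency; the adjustment lowers the fork's frequency.
The beat rate rose, so the adjustment moved the fork further from 661 Hz — it was already below the reference.

654 Hz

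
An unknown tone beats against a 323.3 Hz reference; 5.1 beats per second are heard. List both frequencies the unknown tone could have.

318.2 Hz or 328.4 Hz

|f − 323.3| = 5.1, so f = 323.3 ± 5.1.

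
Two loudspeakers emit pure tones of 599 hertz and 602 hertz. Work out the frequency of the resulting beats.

3 Hz

f_beat = |f₁ − f₂|.
|599 − 602| = 3 Hz.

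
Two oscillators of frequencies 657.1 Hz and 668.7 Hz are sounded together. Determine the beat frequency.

11.6 Hz

Beats arise from superposition of two nearby frequencies; the beat rate is |f₁ − f₂|.
|657.1 − 668.7| = 11.6 Hz.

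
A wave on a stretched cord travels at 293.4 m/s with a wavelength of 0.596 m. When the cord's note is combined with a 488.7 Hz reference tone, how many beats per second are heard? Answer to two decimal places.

3.58 Hz

Source frequency f = v/λ = 293.4/0.596 = 492.2819 Hz.
f_beat = |492.2819 − 488.7| = 3.58 Hz.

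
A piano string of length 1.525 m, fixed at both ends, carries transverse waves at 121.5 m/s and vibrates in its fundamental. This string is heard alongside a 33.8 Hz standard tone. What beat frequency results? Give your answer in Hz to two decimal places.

For a string fixed at both ends, f_n = n·v/(2L) = 1·121.5/(2·1.525) = 39.8361 Hz.
f_beat = |39.8361 − 33.8| = 6.04 Hz.

6.04 Hz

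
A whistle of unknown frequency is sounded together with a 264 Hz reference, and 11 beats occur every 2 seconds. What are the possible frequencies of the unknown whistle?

Beat frequency = 11/2 = 5.5 Hz.
|f − 264| = 5.5, so f = 264 ± 5.5.

258.5 Hz or 269.5 Hz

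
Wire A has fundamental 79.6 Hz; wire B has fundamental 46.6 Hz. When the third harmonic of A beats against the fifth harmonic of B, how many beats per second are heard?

Third harmonic of the first: 3·79.6 = 238.8 Hz.
Fifth harmonic of the second: 5·46.6 = 233.0 Hz.
f_beat = |238.8 − 233.0| = 5.8 Hz.

5.8 Hz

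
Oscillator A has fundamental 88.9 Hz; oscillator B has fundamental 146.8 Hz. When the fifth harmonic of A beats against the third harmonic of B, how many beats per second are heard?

4.1 Hz

Fifth harmonic of the first: 5·88.9 = 444.5 Hz.
Third harmonic of the second: 3·146.8 = 440.4 Hz.
f_beat = |444.5 − 440.4| = 4.1 Hz.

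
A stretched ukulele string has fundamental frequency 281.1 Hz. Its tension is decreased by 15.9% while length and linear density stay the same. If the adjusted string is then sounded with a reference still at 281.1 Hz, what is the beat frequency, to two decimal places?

For a string, f ∝ √T, so the new frequency is 281.1·√0.841 = 257.7857 Hz.
f_beat = |257.7857 − 281.1| = 23.31 Hz.

23.31 Hz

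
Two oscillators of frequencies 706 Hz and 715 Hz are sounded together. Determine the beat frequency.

9 Hz

The beat frequency equals the magnitude of the frequency difference.
|706 − 715| = 9 Hz.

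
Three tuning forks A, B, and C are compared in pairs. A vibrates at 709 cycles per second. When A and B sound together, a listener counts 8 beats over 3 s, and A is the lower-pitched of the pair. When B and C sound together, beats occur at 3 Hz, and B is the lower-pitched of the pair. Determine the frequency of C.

714.6667 Hz

A–B: Beat frequency = 8/3 = 2.6667 Hz.
B is above A, so f_B = 709 + 2.6667 = 711.6667 Hz.
C is above B, so f_C = 711.6667 + 3 = 714.6667 Hz.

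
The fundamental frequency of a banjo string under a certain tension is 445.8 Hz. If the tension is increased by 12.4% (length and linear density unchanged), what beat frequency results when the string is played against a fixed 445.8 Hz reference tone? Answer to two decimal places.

For a string, f ∝ √T, so the new frequency is 445.8·√1.124 = 472.6321 Hz.
f_beat = |472.6321 − 445.8| = 26.83 Hz.

26.83 Hz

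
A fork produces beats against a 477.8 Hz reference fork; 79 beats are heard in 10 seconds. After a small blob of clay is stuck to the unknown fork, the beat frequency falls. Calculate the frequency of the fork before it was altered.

Beat frequency = 79/10 = 7.9 Hz.
|f − 477.8| = 7.9, so the fork was at either 469.9 Hz or 485.7 Hz.
Adding mass to a fork lowers its frequency; the adjustment lowers the fork's frequency.
The beat rate fell, so the adjustment moved the fork toward 477.8 Hz — it must have started above the reference.

485.7 Hz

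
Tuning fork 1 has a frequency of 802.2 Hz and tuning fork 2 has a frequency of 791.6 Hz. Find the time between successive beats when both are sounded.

f_beat = |802.2 − 791.6| = 10.6 Hz.
Beat period T = 1 / f_beat = 1 / 10.6 s.

0.094 s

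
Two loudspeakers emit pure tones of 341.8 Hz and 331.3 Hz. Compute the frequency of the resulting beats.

f_beat = |f₁ − f₂|.
|341.8 − 331.3| = 10.5 Hz.

10.5 Hz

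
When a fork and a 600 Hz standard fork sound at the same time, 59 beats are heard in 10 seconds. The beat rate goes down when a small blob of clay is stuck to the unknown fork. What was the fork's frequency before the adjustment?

605.9 Hz

Beat frequency = 59/10 = 5.9 Hz.
|f − 600| = 5.9, so the fork was at either 594.1 Hz or 605.9 Hz.
Adding mass to a fork lowers its frequency; the adjustment lowers the fork's frequency.
The beat rate fell, so the adjustment moved the fork toward 600 Hz — it must have started above the reference.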